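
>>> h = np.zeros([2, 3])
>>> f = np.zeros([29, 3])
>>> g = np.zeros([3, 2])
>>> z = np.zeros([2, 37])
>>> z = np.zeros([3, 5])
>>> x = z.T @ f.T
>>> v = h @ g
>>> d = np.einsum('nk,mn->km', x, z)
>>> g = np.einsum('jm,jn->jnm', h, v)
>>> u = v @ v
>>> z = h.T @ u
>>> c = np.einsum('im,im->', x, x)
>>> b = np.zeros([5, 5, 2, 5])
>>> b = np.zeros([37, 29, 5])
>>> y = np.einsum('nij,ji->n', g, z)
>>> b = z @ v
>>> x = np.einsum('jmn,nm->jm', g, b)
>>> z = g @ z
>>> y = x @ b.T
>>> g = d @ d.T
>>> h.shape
(2, 3)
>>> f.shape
(29, 3)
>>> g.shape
(29, 29)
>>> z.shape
(2, 2, 2)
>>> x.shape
(2, 2)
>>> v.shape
(2, 2)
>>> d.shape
(29, 3)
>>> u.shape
(2, 2)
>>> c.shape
()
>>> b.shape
(3, 2)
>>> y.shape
(2, 3)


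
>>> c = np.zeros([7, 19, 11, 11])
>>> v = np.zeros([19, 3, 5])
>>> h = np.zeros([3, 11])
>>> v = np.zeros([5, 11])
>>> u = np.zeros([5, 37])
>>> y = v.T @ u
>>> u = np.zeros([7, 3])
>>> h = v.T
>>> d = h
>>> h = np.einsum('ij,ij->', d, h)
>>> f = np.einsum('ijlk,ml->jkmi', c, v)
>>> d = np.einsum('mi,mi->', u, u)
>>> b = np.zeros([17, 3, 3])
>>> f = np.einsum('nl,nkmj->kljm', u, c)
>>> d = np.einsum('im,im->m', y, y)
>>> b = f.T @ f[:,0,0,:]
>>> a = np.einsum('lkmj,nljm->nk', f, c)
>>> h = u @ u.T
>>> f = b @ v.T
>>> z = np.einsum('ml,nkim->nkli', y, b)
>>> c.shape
(7, 19, 11, 11)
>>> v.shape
(5, 11)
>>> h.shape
(7, 7)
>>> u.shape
(7, 3)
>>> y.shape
(11, 37)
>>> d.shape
(37,)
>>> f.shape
(11, 11, 3, 5)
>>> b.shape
(11, 11, 3, 11)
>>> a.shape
(7, 3)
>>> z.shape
(11, 11, 37, 3)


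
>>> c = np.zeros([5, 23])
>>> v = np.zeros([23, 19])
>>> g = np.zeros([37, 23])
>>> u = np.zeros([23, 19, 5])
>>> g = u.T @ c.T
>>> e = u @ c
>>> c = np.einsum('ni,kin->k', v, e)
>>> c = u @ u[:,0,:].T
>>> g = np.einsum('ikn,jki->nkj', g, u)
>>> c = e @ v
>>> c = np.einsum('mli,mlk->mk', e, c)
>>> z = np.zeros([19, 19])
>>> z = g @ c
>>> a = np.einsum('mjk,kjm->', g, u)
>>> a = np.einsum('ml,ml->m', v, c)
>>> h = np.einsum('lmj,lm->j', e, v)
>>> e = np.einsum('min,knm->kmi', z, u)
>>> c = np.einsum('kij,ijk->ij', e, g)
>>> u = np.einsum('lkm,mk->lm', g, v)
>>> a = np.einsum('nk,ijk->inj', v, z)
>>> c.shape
(5, 19)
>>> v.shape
(23, 19)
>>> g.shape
(5, 19, 23)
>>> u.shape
(5, 23)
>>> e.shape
(23, 5, 19)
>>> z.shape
(5, 19, 19)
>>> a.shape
(5, 23, 19)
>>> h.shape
(23,)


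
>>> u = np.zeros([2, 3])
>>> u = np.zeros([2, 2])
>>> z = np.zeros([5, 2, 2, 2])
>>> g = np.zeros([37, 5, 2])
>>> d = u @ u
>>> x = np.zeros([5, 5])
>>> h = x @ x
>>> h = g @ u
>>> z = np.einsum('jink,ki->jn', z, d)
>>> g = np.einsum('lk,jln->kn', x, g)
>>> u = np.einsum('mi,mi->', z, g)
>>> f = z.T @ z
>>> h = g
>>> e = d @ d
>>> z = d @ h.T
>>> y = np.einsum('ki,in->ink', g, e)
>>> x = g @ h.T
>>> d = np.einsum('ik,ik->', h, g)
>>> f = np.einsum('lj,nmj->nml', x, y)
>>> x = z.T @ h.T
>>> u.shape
()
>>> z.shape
(2, 5)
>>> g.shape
(5, 2)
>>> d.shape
()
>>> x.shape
(5, 5)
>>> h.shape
(5, 2)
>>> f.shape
(2, 2, 5)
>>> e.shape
(2, 2)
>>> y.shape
(2, 2, 5)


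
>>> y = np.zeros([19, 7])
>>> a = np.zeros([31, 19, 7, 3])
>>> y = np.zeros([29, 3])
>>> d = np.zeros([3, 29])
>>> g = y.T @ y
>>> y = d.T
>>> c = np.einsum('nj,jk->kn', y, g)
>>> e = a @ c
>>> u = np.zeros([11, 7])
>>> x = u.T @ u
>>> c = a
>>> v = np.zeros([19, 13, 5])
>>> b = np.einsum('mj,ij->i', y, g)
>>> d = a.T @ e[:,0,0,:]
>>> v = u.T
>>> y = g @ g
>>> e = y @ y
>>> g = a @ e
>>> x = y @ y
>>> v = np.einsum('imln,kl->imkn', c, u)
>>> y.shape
(3, 3)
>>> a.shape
(31, 19, 7, 3)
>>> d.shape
(3, 7, 19, 29)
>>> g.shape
(31, 19, 7, 3)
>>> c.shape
(31, 19, 7, 3)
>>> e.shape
(3, 3)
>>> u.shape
(11, 7)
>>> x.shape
(3, 3)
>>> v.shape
(31, 19, 11, 3)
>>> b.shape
(3,)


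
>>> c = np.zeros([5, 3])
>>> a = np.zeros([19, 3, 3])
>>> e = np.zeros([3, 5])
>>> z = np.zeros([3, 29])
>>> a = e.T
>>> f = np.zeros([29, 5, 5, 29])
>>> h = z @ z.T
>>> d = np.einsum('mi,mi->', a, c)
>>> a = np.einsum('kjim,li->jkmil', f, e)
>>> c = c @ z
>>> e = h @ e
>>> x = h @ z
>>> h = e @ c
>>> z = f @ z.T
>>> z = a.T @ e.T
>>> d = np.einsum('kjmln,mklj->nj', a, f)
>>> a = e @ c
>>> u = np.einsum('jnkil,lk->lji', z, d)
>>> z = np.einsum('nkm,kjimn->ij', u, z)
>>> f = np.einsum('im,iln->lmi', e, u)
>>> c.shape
(5, 29)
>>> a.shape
(3, 29)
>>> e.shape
(3, 5)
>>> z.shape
(29, 5)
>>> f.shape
(3, 5, 3)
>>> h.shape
(3, 29)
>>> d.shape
(3, 29)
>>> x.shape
(3, 29)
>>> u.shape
(3, 3, 29)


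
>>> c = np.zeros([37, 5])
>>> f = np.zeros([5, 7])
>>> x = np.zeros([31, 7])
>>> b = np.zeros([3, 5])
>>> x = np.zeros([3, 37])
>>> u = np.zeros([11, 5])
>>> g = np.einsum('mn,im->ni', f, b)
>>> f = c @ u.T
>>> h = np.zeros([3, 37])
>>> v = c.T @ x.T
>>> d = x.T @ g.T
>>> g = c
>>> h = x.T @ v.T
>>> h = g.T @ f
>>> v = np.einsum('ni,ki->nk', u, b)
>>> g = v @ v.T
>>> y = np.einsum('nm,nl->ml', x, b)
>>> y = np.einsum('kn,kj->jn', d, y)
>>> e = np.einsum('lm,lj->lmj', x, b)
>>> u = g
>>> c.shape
(37, 5)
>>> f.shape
(37, 11)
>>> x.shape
(3, 37)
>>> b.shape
(3, 5)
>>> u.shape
(11, 11)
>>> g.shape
(11, 11)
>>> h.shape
(5, 11)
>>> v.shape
(11, 3)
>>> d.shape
(37, 7)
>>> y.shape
(5, 7)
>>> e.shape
(3, 37, 5)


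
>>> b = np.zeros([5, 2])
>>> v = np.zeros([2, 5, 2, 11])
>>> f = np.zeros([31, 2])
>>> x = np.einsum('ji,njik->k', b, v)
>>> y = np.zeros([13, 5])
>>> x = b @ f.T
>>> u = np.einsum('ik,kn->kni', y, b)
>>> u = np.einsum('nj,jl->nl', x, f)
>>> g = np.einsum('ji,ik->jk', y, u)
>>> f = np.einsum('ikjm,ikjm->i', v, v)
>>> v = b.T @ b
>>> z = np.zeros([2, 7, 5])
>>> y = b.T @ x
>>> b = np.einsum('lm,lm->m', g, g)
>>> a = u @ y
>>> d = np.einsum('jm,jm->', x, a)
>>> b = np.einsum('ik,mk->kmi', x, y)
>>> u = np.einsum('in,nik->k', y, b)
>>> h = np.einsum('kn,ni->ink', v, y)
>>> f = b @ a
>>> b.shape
(31, 2, 5)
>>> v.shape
(2, 2)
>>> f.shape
(31, 2, 31)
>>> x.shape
(5, 31)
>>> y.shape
(2, 31)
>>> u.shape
(5,)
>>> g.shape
(13, 2)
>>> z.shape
(2, 7, 5)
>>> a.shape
(5, 31)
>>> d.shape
()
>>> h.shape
(31, 2, 2)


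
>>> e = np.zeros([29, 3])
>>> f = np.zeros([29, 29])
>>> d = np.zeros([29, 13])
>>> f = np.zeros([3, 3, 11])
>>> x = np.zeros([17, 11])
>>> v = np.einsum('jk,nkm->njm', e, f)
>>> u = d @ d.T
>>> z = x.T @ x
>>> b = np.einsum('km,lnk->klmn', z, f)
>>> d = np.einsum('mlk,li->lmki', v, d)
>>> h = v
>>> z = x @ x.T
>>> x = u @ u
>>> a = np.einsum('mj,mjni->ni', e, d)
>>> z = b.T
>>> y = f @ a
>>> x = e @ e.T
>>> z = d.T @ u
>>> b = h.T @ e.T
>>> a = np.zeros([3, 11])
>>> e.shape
(29, 3)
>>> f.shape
(3, 3, 11)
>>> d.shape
(29, 3, 11, 13)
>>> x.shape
(29, 29)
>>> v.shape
(3, 29, 11)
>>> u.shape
(29, 29)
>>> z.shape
(13, 11, 3, 29)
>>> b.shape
(11, 29, 29)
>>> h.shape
(3, 29, 11)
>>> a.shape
(3, 11)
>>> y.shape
(3, 3, 13)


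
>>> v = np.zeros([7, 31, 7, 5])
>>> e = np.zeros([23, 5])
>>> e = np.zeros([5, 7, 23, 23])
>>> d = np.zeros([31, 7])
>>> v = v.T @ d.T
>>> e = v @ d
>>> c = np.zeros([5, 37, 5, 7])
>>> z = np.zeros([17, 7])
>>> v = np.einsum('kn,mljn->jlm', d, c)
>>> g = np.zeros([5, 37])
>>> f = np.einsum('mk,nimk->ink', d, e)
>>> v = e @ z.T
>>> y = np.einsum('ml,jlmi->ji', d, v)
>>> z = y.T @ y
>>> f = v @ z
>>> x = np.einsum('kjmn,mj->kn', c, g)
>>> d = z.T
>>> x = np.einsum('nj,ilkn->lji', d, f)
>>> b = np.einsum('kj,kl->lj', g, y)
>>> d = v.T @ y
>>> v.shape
(5, 7, 31, 17)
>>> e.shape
(5, 7, 31, 7)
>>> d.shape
(17, 31, 7, 17)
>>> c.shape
(5, 37, 5, 7)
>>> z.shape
(17, 17)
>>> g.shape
(5, 37)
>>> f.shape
(5, 7, 31, 17)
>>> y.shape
(5, 17)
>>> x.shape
(7, 17, 5)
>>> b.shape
(17, 37)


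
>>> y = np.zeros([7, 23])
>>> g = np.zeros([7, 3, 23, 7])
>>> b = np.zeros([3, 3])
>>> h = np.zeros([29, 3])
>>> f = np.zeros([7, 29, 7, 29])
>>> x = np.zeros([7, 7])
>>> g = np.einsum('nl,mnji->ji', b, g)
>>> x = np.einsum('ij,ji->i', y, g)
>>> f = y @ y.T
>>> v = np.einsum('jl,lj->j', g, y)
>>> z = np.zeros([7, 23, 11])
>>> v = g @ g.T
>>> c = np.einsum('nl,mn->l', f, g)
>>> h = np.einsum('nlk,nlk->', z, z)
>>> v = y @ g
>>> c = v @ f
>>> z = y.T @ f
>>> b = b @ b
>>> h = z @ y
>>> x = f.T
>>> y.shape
(7, 23)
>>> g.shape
(23, 7)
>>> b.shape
(3, 3)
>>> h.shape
(23, 23)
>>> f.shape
(7, 7)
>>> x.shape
(7, 7)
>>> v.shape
(7, 7)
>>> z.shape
(23, 7)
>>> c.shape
(7, 7)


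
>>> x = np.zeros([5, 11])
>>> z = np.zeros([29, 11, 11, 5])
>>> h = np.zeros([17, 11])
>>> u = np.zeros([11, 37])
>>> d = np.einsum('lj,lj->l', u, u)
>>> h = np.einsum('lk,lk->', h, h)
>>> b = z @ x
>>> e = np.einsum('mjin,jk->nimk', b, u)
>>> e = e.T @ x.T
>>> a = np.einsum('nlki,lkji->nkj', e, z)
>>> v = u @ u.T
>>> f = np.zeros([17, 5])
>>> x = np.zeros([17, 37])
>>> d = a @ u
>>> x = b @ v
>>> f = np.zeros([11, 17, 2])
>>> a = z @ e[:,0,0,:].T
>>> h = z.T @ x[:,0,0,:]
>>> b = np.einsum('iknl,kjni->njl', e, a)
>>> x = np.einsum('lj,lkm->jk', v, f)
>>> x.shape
(11, 17)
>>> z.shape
(29, 11, 11, 5)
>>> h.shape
(5, 11, 11, 11)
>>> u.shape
(11, 37)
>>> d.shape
(37, 11, 37)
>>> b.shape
(11, 11, 5)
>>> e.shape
(37, 29, 11, 5)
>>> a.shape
(29, 11, 11, 37)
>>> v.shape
(11, 11)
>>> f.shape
(11, 17, 2)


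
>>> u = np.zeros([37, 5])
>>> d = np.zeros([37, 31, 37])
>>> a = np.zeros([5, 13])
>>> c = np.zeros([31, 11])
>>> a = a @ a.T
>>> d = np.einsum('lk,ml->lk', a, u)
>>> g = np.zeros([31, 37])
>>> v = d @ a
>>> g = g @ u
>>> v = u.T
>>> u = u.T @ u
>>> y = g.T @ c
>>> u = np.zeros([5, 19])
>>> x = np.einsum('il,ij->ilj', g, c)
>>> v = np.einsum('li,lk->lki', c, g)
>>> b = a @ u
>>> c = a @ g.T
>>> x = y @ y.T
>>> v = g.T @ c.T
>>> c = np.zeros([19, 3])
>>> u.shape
(5, 19)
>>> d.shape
(5, 5)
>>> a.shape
(5, 5)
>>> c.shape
(19, 3)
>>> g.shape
(31, 5)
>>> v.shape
(5, 5)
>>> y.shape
(5, 11)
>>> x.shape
(5, 5)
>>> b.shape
(5, 19)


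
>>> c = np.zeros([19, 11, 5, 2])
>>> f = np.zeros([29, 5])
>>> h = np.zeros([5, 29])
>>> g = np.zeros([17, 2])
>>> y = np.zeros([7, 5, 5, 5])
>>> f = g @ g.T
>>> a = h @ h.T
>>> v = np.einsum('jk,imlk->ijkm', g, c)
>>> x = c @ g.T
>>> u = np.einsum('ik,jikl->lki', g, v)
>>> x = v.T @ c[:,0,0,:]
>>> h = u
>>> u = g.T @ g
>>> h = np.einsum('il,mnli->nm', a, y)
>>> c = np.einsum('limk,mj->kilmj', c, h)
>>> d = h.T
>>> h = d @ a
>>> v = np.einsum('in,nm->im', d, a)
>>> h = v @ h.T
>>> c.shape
(2, 11, 19, 5, 7)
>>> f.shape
(17, 17)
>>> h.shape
(7, 7)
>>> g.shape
(17, 2)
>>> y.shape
(7, 5, 5, 5)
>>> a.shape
(5, 5)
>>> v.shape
(7, 5)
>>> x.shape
(11, 2, 17, 2)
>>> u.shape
(2, 2)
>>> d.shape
(7, 5)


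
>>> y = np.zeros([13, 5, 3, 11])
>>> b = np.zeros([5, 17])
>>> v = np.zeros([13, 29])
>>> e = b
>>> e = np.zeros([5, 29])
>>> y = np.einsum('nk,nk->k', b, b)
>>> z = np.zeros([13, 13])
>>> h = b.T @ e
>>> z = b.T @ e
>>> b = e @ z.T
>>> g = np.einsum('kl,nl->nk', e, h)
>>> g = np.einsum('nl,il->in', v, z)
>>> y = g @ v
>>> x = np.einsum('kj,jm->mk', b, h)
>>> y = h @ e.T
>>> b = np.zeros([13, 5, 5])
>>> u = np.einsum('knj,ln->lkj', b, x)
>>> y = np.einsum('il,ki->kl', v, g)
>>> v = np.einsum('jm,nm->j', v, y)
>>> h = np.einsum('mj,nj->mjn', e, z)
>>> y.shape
(17, 29)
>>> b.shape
(13, 5, 5)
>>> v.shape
(13,)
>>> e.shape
(5, 29)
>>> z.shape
(17, 29)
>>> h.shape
(5, 29, 17)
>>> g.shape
(17, 13)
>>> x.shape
(29, 5)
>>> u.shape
(29, 13, 5)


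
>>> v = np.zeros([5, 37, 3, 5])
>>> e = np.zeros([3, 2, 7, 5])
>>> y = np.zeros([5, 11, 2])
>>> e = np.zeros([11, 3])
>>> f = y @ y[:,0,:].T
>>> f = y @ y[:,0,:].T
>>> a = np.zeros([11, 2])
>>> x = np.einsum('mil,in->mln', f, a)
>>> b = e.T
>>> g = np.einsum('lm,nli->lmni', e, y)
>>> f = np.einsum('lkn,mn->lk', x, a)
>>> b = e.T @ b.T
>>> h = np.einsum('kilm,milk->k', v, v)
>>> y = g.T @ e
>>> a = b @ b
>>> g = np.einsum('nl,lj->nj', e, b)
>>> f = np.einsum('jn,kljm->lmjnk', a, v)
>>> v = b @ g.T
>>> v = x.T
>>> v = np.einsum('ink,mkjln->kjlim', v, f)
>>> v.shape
(5, 3, 3, 2, 37)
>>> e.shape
(11, 3)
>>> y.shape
(2, 5, 3, 3)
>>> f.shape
(37, 5, 3, 3, 5)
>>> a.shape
(3, 3)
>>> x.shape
(5, 5, 2)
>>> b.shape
(3, 3)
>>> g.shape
(11, 3)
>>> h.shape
(5,)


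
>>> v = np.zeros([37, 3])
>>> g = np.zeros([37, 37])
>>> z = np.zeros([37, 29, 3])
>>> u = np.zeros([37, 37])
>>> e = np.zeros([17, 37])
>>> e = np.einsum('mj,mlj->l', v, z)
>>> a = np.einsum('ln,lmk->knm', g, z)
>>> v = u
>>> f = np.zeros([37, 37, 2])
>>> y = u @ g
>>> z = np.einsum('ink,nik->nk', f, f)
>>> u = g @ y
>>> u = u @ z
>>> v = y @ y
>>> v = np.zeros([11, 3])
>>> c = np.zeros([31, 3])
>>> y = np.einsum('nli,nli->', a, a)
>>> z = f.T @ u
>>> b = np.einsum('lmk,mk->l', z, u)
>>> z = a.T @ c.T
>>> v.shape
(11, 3)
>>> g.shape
(37, 37)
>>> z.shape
(29, 37, 31)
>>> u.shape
(37, 2)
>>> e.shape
(29,)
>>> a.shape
(3, 37, 29)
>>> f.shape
(37, 37, 2)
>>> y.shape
()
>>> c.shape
(31, 3)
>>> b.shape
(2,)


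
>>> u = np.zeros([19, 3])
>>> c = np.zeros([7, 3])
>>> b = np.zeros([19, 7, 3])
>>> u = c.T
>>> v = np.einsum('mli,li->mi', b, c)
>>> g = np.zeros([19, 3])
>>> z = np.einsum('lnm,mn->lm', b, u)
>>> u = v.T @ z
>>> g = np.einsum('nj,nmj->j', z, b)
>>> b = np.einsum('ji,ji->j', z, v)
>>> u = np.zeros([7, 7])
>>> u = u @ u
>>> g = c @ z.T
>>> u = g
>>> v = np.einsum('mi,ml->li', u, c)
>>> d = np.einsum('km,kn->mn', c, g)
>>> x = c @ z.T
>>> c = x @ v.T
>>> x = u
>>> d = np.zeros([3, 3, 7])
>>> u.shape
(7, 19)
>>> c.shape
(7, 3)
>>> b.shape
(19,)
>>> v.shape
(3, 19)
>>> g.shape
(7, 19)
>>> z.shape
(19, 3)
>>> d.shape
(3, 3, 7)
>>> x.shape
(7, 19)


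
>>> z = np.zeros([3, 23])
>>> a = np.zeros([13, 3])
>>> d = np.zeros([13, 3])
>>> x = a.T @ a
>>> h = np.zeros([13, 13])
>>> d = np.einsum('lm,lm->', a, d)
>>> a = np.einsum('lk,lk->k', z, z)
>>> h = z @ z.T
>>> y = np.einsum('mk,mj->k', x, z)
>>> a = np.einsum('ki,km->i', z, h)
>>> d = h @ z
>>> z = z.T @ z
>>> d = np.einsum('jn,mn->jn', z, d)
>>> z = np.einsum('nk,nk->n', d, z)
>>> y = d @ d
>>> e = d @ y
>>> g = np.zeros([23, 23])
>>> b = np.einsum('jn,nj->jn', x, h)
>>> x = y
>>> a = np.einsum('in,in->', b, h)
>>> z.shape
(23,)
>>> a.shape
()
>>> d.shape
(23, 23)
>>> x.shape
(23, 23)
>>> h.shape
(3, 3)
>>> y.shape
(23, 23)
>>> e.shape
(23, 23)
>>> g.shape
(23, 23)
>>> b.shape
(3, 3)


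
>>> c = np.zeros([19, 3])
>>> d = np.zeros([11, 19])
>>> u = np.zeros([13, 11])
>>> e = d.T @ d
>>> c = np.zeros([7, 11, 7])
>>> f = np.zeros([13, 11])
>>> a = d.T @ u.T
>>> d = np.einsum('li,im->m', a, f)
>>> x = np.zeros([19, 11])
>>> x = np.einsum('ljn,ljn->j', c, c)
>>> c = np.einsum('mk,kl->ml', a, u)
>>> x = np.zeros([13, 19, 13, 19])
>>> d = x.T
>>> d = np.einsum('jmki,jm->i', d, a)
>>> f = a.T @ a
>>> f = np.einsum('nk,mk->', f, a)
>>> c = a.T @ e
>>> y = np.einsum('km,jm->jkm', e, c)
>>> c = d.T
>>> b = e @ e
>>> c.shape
(13,)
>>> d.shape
(13,)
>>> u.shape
(13, 11)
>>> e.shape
(19, 19)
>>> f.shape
()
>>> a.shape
(19, 13)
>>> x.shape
(13, 19, 13, 19)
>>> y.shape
(13, 19, 19)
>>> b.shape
(19, 19)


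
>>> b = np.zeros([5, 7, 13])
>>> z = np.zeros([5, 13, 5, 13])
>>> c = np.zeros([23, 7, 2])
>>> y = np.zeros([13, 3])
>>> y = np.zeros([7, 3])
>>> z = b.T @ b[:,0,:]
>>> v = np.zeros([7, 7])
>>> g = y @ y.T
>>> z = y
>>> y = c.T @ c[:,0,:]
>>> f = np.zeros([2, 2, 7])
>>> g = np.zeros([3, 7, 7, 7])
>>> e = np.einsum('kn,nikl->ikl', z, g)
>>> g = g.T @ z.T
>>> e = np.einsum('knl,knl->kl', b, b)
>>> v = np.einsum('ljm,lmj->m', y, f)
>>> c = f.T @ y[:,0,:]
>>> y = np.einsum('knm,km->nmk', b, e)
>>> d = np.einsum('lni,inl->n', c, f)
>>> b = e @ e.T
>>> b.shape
(5, 5)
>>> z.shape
(7, 3)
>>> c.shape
(7, 2, 2)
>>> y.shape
(7, 13, 5)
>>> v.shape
(2,)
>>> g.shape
(7, 7, 7, 7)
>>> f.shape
(2, 2, 7)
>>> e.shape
(5, 13)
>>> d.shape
(2,)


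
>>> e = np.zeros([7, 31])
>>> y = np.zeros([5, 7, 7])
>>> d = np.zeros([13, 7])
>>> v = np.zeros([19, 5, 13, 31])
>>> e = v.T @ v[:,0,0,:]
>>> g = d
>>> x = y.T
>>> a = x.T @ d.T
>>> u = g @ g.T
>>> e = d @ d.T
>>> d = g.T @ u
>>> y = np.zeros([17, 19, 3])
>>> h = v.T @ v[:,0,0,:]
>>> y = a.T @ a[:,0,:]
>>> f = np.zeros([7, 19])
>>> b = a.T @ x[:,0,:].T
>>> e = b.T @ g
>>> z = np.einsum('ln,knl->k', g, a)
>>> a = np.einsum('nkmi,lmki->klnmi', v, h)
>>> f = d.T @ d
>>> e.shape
(7, 7, 7)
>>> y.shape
(13, 7, 13)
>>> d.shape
(7, 13)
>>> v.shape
(19, 5, 13, 31)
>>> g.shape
(13, 7)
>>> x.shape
(7, 7, 5)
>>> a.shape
(5, 31, 19, 13, 31)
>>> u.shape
(13, 13)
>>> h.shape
(31, 13, 5, 31)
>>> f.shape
(13, 13)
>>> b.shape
(13, 7, 7)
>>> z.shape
(5,)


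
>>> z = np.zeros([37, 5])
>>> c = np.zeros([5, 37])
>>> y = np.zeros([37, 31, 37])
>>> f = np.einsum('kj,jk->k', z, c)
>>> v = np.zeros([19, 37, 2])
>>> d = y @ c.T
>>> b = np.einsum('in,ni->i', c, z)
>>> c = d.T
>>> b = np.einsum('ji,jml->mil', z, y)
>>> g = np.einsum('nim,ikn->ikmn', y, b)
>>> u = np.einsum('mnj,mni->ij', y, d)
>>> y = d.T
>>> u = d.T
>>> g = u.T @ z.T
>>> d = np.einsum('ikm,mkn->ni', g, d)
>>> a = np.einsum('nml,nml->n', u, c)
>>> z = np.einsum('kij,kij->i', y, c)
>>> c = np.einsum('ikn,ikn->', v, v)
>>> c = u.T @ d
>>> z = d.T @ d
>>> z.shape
(37, 37)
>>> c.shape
(37, 31, 37)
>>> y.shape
(5, 31, 37)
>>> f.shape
(37,)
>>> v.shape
(19, 37, 2)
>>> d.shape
(5, 37)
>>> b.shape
(31, 5, 37)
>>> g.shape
(37, 31, 37)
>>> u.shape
(5, 31, 37)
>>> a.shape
(5,)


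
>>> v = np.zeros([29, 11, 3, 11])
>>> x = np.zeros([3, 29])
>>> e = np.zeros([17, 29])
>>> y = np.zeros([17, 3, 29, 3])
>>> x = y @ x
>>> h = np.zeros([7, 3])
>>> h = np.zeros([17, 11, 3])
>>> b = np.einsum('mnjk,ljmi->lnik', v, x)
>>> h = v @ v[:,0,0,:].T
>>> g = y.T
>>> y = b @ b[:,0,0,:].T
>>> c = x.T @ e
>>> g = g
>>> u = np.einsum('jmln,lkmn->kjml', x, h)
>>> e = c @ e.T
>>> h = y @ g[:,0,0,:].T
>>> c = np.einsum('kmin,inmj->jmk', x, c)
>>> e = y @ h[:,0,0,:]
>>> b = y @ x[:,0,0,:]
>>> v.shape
(29, 11, 3, 11)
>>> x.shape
(17, 3, 29, 29)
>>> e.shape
(17, 11, 29, 3)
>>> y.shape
(17, 11, 29, 17)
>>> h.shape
(17, 11, 29, 3)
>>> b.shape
(17, 11, 29, 29)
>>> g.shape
(3, 29, 3, 17)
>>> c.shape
(29, 3, 17)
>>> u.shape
(11, 17, 3, 29)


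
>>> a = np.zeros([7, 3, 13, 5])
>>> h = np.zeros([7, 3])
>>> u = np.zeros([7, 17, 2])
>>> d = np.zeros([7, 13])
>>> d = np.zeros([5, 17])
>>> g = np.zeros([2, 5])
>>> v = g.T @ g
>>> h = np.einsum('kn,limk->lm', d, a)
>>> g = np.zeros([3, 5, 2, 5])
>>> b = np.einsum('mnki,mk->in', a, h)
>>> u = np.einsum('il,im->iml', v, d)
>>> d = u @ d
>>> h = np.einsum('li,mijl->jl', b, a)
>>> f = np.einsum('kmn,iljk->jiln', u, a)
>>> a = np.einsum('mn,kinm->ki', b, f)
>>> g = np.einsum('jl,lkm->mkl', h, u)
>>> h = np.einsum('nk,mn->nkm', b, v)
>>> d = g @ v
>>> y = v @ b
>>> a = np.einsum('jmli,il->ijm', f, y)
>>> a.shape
(5, 13, 7)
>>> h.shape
(5, 3, 5)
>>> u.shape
(5, 17, 5)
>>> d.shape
(5, 17, 5)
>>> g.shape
(5, 17, 5)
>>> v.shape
(5, 5)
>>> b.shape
(5, 3)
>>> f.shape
(13, 7, 3, 5)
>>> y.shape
(5, 3)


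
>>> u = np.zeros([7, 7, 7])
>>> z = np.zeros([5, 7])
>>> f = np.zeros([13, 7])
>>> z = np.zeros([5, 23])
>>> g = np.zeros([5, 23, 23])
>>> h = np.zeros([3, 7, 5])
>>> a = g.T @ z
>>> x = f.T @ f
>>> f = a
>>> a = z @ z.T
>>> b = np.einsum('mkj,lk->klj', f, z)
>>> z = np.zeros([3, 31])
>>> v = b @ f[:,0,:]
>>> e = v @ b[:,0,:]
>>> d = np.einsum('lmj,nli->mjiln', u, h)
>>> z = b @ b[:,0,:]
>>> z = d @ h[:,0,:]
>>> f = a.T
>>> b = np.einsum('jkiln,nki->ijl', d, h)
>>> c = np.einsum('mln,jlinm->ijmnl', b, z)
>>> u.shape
(7, 7, 7)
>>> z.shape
(7, 7, 5, 7, 5)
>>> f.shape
(5, 5)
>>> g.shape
(5, 23, 23)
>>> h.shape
(3, 7, 5)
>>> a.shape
(5, 5)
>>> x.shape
(7, 7)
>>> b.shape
(5, 7, 7)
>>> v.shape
(23, 5, 23)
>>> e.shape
(23, 5, 23)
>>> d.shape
(7, 7, 5, 7, 3)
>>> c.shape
(5, 7, 5, 7, 7)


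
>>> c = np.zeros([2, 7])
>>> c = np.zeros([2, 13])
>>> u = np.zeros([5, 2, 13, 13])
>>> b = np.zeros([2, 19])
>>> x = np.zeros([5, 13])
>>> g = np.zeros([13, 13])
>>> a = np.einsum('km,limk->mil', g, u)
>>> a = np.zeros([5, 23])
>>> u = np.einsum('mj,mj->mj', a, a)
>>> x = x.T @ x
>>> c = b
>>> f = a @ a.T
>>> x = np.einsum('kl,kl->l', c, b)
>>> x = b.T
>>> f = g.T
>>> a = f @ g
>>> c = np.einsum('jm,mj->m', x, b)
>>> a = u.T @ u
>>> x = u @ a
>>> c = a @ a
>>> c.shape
(23, 23)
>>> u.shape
(5, 23)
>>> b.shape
(2, 19)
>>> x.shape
(5, 23)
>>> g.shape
(13, 13)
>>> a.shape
(23, 23)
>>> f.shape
(13, 13)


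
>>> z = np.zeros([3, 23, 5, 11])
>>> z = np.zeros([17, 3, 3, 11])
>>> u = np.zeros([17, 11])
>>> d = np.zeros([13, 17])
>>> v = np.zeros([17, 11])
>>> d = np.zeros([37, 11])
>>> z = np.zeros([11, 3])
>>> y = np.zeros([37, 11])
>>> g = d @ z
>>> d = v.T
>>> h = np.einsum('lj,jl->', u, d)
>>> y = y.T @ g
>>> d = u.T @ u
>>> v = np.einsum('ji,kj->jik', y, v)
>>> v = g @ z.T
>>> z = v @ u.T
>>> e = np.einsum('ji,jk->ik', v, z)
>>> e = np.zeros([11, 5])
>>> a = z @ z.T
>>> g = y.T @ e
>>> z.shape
(37, 17)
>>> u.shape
(17, 11)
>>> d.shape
(11, 11)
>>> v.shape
(37, 11)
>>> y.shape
(11, 3)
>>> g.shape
(3, 5)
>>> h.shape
()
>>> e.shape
(11, 5)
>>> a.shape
(37, 37)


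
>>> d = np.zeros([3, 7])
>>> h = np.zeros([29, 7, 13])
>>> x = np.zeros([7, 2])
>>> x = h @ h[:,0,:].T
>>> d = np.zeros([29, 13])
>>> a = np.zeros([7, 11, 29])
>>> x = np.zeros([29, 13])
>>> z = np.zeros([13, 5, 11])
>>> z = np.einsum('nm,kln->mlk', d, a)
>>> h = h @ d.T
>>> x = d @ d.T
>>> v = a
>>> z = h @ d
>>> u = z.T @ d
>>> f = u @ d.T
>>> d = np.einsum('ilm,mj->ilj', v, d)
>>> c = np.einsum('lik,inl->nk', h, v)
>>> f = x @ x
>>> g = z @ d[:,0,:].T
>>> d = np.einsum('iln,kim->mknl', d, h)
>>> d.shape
(29, 29, 13, 11)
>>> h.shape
(29, 7, 29)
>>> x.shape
(29, 29)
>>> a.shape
(7, 11, 29)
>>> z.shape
(29, 7, 13)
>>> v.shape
(7, 11, 29)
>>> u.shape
(13, 7, 13)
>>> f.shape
(29, 29)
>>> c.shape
(11, 29)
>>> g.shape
(29, 7, 7)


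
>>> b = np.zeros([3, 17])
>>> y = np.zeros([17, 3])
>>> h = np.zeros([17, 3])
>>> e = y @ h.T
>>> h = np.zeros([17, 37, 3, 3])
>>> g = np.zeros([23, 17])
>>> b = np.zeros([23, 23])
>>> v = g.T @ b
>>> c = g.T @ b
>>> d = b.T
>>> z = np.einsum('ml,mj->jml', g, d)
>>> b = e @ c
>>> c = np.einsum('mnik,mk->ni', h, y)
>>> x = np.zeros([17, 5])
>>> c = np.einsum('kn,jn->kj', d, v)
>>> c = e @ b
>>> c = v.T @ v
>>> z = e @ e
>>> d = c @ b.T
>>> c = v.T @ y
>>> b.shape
(17, 23)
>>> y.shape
(17, 3)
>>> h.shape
(17, 37, 3, 3)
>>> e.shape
(17, 17)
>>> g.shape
(23, 17)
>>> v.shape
(17, 23)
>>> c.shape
(23, 3)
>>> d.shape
(23, 17)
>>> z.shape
(17, 17)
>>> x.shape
(17, 5)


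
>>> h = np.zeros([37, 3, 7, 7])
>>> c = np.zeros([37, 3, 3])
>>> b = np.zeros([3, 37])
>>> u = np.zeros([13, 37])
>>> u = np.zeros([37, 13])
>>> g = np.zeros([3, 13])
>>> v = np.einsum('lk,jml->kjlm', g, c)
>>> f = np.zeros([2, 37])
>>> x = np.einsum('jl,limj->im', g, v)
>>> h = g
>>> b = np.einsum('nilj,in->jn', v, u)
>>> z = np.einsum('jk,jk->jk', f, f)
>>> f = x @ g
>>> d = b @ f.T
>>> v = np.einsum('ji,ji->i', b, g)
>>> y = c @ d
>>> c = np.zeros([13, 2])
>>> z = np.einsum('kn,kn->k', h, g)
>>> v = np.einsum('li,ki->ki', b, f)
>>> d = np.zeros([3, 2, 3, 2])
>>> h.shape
(3, 13)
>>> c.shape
(13, 2)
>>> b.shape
(3, 13)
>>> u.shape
(37, 13)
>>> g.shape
(3, 13)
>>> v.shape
(37, 13)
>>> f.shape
(37, 13)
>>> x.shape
(37, 3)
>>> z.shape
(3,)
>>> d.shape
(3, 2, 3, 2)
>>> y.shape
(37, 3, 37)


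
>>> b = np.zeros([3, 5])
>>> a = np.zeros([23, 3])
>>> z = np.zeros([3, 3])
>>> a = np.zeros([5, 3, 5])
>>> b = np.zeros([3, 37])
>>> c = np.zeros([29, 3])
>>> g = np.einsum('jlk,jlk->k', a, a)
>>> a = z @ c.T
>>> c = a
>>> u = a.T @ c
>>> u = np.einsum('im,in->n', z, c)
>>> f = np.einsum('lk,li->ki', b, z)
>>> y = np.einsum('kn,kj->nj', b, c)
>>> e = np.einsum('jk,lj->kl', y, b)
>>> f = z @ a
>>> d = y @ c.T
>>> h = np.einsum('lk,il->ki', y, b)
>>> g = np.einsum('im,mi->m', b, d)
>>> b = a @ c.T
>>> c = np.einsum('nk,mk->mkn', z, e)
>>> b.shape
(3, 3)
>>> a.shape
(3, 29)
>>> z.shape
(3, 3)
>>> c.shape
(29, 3, 3)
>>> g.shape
(37,)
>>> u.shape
(29,)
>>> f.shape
(3, 29)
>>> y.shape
(37, 29)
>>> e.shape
(29, 3)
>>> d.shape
(37, 3)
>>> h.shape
(29, 3)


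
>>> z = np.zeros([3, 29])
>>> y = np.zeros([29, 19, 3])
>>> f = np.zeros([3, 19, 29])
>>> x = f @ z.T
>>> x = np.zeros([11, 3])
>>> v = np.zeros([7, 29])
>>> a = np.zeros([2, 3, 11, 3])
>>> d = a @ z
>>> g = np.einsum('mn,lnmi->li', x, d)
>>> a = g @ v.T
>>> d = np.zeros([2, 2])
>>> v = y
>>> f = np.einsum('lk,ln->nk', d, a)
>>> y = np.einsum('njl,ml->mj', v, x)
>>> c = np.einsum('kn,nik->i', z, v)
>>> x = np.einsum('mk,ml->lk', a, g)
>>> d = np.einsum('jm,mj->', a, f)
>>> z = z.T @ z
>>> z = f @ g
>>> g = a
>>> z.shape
(7, 29)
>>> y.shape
(11, 19)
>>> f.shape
(7, 2)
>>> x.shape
(29, 7)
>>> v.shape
(29, 19, 3)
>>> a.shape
(2, 7)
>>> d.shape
()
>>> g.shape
(2, 7)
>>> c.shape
(19,)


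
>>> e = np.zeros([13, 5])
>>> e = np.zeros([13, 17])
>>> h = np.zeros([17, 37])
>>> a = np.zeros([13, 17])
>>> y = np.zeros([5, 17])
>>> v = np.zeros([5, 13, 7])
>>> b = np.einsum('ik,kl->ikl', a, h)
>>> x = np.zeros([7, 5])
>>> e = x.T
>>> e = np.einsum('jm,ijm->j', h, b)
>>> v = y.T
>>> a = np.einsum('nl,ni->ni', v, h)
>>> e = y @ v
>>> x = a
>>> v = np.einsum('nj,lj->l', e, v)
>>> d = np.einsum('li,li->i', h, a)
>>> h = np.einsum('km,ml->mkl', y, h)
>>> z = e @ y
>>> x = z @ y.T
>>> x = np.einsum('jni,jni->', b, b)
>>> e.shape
(5, 5)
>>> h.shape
(17, 5, 37)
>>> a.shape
(17, 37)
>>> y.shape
(5, 17)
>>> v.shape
(17,)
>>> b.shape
(13, 17, 37)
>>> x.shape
()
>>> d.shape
(37,)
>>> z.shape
(5, 17)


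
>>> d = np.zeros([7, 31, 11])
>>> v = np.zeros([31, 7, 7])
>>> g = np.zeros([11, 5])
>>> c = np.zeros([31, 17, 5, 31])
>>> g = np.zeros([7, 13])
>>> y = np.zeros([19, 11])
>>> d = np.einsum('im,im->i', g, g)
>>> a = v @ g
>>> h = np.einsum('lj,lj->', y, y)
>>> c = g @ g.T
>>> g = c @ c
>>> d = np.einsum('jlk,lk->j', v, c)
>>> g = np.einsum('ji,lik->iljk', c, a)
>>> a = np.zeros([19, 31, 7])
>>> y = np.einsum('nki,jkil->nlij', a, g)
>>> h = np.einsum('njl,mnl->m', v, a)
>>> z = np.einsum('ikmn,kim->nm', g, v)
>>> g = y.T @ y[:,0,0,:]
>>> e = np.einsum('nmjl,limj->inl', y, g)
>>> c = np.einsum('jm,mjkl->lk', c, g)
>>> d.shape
(31,)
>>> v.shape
(31, 7, 7)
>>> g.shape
(7, 7, 13, 7)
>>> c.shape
(7, 13)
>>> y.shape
(19, 13, 7, 7)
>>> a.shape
(19, 31, 7)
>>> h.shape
(19,)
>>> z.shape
(13, 7)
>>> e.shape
(7, 19, 7)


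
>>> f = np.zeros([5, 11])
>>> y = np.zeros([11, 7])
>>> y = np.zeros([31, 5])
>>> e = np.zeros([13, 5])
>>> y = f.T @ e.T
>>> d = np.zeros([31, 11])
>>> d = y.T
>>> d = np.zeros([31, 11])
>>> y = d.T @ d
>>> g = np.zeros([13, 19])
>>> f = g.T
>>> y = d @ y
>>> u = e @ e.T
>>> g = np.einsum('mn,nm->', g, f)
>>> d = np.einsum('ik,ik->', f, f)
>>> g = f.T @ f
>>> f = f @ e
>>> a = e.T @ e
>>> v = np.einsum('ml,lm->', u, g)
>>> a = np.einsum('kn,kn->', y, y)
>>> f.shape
(19, 5)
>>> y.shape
(31, 11)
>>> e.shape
(13, 5)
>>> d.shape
()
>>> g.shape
(13, 13)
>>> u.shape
(13, 13)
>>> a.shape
()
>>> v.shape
()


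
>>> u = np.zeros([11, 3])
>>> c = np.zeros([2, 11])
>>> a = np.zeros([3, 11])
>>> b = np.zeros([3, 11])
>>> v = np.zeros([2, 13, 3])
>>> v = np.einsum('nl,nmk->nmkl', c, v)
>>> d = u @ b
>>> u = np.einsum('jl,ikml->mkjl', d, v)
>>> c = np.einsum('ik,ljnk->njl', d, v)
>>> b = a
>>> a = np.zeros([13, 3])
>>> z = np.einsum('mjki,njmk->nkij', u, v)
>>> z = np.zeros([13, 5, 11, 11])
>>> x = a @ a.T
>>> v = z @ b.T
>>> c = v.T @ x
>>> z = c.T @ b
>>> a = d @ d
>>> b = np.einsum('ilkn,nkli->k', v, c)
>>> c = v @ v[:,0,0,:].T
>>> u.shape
(3, 13, 11, 11)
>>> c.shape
(13, 5, 11, 13)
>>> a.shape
(11, 11)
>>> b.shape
(11,)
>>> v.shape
(13, 5, 11, 3)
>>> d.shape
(11, 11)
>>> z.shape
(13, 5, 11, 11)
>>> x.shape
(13, 13)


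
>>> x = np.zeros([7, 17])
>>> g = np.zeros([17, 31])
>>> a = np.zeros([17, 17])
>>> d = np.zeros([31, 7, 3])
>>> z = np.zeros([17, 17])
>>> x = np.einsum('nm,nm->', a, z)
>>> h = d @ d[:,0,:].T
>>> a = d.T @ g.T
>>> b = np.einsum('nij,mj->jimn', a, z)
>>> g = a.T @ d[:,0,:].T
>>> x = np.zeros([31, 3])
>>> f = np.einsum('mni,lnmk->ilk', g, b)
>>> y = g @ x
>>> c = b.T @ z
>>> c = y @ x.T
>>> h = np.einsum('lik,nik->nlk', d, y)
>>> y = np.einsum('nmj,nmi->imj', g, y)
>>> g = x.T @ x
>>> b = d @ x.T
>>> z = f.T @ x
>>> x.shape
(31, 3)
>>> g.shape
(3, 3)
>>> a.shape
(3, 7, 17)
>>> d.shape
(31, 7, 3)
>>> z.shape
(3, 17, 3)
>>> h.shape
(17, 31, 3)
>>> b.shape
(31, 7, 31)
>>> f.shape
(31, 17, 3)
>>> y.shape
(3, 7, 31)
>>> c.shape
(17, 7, 31)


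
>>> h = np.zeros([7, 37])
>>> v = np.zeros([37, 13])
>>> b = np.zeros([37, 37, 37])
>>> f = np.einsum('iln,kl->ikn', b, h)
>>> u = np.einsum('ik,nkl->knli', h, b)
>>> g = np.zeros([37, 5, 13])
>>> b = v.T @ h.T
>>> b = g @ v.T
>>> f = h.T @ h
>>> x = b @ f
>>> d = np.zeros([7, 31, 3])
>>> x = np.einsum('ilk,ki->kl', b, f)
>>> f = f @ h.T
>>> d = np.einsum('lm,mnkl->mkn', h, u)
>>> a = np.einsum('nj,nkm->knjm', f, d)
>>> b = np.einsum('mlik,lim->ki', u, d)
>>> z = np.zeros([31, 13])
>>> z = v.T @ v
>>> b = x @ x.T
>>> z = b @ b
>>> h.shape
(7, 37)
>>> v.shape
(37, 13)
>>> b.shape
(37, 37)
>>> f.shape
(37, 7)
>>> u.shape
(37, 37, 37, 7)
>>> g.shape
(37, 5, 13)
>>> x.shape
(37, 5)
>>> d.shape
(37, 37, 37)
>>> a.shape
(37, 37, 7, 37)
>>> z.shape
(37, 37)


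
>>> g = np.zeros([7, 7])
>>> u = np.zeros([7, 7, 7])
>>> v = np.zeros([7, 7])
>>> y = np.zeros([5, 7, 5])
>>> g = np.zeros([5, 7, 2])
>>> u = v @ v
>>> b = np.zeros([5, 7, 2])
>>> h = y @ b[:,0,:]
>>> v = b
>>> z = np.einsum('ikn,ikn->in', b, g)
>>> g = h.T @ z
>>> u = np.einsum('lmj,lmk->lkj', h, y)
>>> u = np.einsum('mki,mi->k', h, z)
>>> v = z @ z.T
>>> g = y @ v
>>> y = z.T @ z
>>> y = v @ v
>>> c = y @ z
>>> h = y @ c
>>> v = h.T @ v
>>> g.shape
(5, 7, 5)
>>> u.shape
(7,)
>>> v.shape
(2, 5)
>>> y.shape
(5, 5)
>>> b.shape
(5, 7, 2)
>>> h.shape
(5, 2)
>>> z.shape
(5, 2)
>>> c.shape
(5, 2)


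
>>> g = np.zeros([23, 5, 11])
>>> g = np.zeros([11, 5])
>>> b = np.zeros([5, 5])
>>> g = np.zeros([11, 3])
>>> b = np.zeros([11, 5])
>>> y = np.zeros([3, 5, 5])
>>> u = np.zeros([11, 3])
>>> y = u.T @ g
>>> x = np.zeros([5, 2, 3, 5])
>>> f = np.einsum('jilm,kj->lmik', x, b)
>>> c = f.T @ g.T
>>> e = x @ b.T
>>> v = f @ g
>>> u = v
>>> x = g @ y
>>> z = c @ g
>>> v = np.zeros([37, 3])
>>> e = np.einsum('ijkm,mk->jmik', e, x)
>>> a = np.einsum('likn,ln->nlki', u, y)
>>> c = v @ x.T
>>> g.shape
(11, 3)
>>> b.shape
(11, 5)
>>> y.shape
(3, 3)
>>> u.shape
(3, 5, 2, 3)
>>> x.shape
(11, 3)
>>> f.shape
(3, 5, 2, 11)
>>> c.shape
(37, 11)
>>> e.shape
(2, 11, 5, 3)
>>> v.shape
(37, 3)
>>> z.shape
(11, 2, 5, 3)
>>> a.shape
(3, 3, 2, 5)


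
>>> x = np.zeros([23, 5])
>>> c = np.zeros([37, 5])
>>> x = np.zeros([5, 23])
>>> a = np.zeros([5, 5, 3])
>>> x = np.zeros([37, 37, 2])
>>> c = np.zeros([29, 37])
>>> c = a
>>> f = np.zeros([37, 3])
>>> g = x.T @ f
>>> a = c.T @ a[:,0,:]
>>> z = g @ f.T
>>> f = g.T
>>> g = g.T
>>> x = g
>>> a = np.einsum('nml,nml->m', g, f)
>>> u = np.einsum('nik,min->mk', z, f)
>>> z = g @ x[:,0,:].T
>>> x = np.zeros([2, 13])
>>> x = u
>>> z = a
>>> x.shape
(3, 37)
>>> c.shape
(5, 5, 3)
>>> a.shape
(37,)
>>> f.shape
(3, 37, 2)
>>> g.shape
(3, 37, 2)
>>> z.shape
(37,)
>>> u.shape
(3, 37)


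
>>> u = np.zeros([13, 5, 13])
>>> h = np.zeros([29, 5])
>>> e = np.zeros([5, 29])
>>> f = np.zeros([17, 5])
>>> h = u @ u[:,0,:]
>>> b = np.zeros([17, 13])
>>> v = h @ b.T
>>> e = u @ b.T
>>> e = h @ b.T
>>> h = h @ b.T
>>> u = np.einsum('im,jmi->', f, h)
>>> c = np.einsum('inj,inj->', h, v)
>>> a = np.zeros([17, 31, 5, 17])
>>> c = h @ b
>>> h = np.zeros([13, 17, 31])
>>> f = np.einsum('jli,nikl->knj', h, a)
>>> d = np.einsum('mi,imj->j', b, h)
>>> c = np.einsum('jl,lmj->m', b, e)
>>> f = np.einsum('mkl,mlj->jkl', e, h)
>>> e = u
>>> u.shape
()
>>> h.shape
(13, 17, 31)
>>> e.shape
()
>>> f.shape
(31, 5, 17)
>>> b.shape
(17, 13)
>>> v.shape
(13, 5, 17)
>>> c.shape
(5,)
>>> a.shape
(17, 31, 5, 17)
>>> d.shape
(31,)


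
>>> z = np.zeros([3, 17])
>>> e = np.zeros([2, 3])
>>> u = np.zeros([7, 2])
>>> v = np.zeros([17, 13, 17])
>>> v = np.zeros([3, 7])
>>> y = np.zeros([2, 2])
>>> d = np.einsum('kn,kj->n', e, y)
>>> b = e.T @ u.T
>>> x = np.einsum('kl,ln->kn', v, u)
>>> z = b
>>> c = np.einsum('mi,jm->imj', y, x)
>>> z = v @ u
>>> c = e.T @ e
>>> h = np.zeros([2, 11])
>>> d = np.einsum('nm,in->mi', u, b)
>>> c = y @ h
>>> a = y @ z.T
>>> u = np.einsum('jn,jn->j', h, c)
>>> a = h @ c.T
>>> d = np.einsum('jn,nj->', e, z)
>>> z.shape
(3, 2)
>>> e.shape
(2, 3)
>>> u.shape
(2,)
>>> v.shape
(3, 7)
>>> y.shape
(2, 2)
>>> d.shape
()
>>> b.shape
(3, 7)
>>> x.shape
(3, 2)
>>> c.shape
(2, 11)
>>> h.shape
(2, 11)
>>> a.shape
(2, 2)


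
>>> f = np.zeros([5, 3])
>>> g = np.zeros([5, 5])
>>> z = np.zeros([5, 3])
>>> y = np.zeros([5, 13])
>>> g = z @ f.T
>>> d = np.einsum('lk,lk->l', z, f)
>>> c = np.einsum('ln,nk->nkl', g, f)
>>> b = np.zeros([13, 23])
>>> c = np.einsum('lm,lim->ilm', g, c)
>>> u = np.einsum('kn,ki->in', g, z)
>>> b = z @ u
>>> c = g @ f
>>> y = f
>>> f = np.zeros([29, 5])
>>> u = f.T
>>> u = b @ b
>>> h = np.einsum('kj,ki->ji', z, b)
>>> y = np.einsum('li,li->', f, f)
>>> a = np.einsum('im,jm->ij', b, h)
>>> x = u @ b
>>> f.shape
(29, 5)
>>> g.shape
(5, 5)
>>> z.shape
(5, 3)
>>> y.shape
()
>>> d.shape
(5,)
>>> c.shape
(5, 3)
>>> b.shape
(5, 5)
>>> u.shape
(5, 5)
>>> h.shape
(3, 5)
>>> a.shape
(5, 3)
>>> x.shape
(5, 5)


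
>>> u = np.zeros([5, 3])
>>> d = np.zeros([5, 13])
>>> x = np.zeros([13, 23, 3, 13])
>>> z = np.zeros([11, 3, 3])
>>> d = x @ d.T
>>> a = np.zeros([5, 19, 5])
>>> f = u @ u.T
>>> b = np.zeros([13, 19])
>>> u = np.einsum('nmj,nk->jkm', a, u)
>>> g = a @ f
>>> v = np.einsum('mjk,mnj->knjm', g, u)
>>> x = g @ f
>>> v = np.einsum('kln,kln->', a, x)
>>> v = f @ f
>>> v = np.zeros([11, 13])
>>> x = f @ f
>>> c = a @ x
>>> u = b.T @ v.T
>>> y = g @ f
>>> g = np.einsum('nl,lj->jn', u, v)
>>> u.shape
(19, 11)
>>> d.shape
(13, 23, 3, 5)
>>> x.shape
(5, 5)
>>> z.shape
(11, 3, 3)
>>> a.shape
(5, 19, 5)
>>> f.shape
(5, 5)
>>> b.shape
(13, 19)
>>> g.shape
(13, 19)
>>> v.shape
(11, 13)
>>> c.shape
(5, 19, 5)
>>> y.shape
(5, 19, 5)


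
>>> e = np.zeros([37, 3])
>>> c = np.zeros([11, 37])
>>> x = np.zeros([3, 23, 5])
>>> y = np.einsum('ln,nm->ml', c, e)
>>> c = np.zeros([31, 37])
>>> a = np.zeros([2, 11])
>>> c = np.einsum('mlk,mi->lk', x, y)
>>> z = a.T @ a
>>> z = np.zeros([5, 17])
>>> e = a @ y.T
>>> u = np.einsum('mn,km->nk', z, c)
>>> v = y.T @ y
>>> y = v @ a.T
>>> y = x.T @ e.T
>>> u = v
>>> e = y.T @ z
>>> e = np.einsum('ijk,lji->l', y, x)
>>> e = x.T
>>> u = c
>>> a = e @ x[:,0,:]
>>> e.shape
(5, 23, 3)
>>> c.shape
(23, 5)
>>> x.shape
(3, 23, 5)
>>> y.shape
(5, 23, 2)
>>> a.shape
(5, 23, 5)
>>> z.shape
(5, 17)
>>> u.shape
(23, 5)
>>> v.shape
(11, 11)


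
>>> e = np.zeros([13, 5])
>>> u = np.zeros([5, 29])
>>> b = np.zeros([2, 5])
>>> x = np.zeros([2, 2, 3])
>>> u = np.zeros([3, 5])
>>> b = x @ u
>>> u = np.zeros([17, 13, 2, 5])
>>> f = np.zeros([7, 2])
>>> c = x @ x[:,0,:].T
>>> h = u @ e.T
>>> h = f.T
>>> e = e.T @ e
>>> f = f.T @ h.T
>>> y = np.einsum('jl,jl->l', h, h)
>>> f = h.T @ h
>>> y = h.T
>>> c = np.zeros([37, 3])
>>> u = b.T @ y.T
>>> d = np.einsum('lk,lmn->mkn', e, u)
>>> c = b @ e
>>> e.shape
(5, 5)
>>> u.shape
(5, 2, 7)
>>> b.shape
(2, 2, 5)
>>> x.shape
(2, 2, 3)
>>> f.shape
(7, 7)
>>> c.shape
(2, 2, 5)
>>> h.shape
(2, 7)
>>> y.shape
(7, 2)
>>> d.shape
(2, 5, 7)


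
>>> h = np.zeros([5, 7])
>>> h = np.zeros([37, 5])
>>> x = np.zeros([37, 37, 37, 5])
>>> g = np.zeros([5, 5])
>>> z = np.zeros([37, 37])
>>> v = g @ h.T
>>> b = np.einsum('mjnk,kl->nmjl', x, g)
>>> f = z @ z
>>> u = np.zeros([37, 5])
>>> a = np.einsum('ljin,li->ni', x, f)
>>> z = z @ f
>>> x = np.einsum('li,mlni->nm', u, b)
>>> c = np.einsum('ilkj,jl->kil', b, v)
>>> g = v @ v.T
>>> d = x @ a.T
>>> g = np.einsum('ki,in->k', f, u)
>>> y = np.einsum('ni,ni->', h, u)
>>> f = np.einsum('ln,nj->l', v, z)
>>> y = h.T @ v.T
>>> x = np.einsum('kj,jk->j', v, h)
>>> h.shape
(37, 5)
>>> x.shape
(37,)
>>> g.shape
(37,)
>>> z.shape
(37, 37)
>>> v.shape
(5, 37)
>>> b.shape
(37, 37, 37, 5)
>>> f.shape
(5,)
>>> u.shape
(37, 5)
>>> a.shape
(5, 37)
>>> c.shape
(37, 37, 37)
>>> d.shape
(37, 5)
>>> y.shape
(5, 5)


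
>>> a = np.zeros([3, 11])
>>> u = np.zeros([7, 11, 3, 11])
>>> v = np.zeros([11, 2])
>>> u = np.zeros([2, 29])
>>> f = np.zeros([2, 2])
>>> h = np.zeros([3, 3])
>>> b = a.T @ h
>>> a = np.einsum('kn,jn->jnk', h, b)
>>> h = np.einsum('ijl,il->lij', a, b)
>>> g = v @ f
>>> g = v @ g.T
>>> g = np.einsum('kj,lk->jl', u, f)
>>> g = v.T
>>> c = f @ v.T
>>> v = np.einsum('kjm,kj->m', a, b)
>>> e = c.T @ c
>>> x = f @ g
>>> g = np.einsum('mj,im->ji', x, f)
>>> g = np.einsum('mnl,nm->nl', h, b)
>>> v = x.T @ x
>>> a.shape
(11, 3, 3)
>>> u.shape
(2, 29)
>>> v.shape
(11, 11)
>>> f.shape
(2, 2)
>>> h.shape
(3, 11, 3)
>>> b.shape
(11, 3)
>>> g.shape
(11, 3)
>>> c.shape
(2, 11)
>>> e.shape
(11, 11)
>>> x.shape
(2, 11)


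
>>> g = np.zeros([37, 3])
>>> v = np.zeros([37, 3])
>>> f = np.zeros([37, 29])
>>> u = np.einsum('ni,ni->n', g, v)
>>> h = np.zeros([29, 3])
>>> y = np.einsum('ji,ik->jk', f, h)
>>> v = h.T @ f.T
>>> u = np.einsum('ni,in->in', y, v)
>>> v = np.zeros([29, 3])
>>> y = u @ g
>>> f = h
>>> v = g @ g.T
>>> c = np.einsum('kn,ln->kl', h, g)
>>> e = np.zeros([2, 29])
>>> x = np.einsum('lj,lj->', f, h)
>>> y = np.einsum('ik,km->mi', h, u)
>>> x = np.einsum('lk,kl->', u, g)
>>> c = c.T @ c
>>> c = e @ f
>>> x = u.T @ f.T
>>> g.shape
(37, 3)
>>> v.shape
(37, 37)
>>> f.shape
(29, 3)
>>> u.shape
(3, 37)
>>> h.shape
(29, 3)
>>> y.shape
(37, 29)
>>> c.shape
(2, 3)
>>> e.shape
(2, 29)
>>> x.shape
(37, 29)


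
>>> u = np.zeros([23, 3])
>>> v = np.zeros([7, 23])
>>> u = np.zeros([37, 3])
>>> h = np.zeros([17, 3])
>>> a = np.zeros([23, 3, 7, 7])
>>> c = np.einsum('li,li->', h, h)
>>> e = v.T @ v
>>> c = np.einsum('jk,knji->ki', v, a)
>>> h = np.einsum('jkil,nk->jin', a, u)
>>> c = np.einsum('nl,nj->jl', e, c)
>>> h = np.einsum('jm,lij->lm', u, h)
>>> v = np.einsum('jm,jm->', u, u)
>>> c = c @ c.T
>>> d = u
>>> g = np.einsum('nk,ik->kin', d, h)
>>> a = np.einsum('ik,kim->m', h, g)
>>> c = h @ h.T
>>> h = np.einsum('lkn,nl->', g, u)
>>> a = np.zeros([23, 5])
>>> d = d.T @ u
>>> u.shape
(37, 3)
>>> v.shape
()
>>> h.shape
()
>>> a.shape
(23, 5)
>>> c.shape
(23, 23)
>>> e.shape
(23, 23)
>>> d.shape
(3, 3)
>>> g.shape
(3, 23, 37)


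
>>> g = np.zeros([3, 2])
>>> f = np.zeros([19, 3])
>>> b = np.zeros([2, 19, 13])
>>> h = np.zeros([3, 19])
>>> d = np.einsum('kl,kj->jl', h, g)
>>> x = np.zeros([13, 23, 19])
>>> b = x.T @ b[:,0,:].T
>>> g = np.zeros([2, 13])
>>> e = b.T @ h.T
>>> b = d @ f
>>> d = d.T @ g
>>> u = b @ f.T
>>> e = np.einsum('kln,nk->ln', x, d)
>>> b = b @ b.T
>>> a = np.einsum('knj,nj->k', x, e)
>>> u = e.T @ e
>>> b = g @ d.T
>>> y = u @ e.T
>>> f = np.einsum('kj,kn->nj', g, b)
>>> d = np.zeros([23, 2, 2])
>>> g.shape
(2, 13)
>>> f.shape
(19, 13)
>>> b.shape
(2, 19)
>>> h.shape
(3, 19)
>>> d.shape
(23, 2, 2)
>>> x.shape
(13, 23, 19)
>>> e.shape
(23, 19)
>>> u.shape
(19, 19)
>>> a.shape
(13,)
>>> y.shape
(19, 23)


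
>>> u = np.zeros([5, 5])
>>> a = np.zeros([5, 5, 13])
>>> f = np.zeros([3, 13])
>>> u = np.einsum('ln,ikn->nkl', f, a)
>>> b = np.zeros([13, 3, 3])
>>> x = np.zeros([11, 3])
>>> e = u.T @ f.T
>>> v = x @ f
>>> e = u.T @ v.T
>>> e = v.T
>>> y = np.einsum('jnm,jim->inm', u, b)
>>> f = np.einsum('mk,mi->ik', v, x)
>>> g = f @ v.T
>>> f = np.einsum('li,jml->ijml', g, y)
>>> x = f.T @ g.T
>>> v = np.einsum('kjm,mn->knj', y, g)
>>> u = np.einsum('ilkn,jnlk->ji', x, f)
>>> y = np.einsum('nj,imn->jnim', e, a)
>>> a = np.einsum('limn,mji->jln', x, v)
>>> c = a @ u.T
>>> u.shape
(11, 3)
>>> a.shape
(11, 3, 3)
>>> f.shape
(11, 3, 5, 3)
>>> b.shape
(13, 3, 3)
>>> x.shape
(3, 5, 3, 3)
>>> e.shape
(13, 11)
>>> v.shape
(3, 11, 5)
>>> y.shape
(11, 13, 5, 5)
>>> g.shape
(3, 11)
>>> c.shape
(11, 3, 11)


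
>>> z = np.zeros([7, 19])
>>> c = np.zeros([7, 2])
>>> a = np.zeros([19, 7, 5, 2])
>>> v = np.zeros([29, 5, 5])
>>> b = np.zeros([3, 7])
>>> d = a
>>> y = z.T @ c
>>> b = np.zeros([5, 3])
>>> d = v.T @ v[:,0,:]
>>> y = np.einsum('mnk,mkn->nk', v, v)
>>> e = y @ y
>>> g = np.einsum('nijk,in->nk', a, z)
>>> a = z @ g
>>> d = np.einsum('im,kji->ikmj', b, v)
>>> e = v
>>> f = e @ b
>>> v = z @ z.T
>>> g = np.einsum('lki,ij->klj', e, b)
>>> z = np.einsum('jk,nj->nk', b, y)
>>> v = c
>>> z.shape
(5, 3)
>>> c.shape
(7, 2)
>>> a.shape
(7, 2)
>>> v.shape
(7, 2)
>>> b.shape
(5, 3)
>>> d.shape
(5, 29, 3, 5)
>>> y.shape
(5, 5)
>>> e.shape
(29, 5, 5)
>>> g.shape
(5, 29, 3)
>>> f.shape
(29, 5, 3)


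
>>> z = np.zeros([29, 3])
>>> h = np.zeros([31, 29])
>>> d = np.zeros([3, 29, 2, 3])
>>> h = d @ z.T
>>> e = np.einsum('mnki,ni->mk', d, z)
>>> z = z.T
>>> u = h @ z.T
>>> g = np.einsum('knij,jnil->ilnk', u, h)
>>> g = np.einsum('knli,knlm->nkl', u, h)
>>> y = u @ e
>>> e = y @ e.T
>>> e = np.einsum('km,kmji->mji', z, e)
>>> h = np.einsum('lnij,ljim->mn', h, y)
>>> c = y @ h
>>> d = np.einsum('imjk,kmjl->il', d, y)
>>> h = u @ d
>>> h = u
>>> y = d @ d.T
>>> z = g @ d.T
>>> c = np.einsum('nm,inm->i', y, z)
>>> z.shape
(29, 3, 3)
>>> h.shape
(3, 29, 2, 3)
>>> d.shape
(3, 2)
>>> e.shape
(29, 2, 3)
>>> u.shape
(3, 29, 2, 3)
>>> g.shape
(29, 3, 2)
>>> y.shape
(3, 3)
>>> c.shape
(29,)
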